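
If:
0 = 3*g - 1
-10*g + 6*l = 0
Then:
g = 1/3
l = 5/9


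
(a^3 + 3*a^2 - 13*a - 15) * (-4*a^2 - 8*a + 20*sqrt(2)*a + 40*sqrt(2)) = -4*a^5 - 20*a^4 + 20*sqrt(2)*a^4 + 28*a^3 + 100*sqrt(2)*a^3 - 140*sqrt(2)*a^2 + 164*a^2 - 820*sqrt(2)*a + 120*a - 600*sqrt(2)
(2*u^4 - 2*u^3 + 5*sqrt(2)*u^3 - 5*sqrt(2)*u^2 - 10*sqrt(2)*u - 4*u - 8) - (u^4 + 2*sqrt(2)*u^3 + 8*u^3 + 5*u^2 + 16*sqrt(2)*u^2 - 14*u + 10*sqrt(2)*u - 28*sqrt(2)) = u^4 - 10*u^3 + 3*sqrt(2)*u^3 - 21*sqrt(2)*u^2 - 5*u^2 - 20*sqrt(2)*u + 10*u - 8 + 28*sqrt(2)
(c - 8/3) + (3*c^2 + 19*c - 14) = 3*c^2 + 20*c - 50/3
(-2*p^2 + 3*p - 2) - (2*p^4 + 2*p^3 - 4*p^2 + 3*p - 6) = -2*p^4 - 2*p^3 + 2*p^2 + 4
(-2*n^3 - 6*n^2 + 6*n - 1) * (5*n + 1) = -10*n^4 - 32*n^3 + 24*n^2 + n - 1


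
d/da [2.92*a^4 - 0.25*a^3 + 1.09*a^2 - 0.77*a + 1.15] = 11.68*a^3 - 0.75*a^2 + 2.18*a - 0.77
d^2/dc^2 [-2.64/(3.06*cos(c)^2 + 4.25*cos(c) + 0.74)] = (98.879616*(1 - cos(c)^2)^2 + 102.9996*cos(c)^3 + 73.212744*cos(c)^2 - 214.302*cos(c) - 182.293584)/(3.06*cos(c)^2 + 4.25*cos(c) + 0.74)^3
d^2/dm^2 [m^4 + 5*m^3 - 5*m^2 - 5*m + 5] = 12*m^2 + 30*m - 10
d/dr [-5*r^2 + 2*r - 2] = 2 - 10*r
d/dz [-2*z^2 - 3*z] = -4*z - 3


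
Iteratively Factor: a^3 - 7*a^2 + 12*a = (a - 4)*(a^2 - 3*a) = (a - 4)*(a - 3)*(a)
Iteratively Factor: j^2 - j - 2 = (j - 2)*(j + 1)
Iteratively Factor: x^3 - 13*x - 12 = (x + 3)*(x^2 - 3*x - 4) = (x - 4)*(x + 3)*(x + 1)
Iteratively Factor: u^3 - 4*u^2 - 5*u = (u + 1)*(u^2 - 5*u) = (u - 5)*(u + 1)*(u)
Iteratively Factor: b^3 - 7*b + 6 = (b - 2)*(b^2 + 2*b - 3) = (b - 2)*(b - 1)*(b + 3)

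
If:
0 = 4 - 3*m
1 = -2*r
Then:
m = 4/3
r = -1/2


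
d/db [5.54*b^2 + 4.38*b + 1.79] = 11.08*b + 4.38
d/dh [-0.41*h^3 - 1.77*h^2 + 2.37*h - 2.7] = -1.23*h^2 - 3.54*h + 2.37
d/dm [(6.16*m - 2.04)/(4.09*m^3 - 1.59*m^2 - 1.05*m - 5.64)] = (-50.3888*m^3 + 34.8252*m^2 - 6.4872*m - 36.8844)/(16.7281*m^6 - 13.0062*m^5 - 6.0609*m^4 - 42.7962*m^3 + 19.0377*m^2 + 11.844*m + 31.8096)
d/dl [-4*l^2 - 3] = -8*l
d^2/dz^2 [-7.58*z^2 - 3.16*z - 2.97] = -15.1600000000000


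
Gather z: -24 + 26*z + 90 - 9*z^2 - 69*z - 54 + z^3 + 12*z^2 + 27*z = z^3 + 3*z^2 - 16*z + 12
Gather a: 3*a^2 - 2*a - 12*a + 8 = 3*a^2 - 14*a + 8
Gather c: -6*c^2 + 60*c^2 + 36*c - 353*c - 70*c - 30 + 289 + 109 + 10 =54*c^2 - 387*c + 378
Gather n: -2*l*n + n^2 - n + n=-2*l*n + n^2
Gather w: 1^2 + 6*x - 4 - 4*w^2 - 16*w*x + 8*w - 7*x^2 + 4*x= -4*w^2 + w*(8 - 16*x) - 7*x^2 + 10*x - 3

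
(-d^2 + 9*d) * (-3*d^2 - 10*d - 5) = 3*d^4 - 17*d^3 - 85*d^2 - 45*d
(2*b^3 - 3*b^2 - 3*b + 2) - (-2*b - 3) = 2*b^3 - 3*b^2 - b + 5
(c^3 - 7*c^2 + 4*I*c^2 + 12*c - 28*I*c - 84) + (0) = c^3 - 7*c^2 + 4*I*c^2 + 12*c - 28*I*c - 84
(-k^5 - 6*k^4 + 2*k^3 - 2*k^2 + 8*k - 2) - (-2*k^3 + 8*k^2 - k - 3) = -k^5 - 6*k^4 + 4*k^3 - 10*k^2 + 9*k + 1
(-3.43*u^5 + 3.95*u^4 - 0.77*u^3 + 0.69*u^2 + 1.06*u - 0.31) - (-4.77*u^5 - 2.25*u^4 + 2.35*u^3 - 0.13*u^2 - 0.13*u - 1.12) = 1.34*u^5 + 6.2*u^4 - 3.12*u^3 + 0.82*u^2 + 1.19*u + 0.81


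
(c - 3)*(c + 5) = c^2 + 2*c - 15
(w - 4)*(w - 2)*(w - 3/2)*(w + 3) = w^4 - 9*w^3/2 - 11*w^2/2 + 39*w - 36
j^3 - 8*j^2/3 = j^2*(j - 8/3)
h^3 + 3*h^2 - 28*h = h*(h - 4)*(h + 7)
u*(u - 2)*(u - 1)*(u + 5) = u^4 + 2*u^3 - 13*u^2 + 10*u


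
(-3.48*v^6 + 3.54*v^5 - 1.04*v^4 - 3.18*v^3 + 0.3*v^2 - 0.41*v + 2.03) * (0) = 0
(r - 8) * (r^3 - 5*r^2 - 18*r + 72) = r^4 - 13*r^3 + 22*r^2 + 216*r - 576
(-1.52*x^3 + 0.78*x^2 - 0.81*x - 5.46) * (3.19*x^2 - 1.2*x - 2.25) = -4.8488*x^5 + 4.3122*x^4 - 0.0999000000000003*x^3 - 18.2004*x^2 + 8.3745*x + 12.285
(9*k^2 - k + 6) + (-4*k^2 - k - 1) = 5*k^2 - 2*k + 5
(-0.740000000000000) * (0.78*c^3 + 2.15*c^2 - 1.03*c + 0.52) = -0.5772*c^3 - 1.591*c^2 + 0.7622*c - 0.3848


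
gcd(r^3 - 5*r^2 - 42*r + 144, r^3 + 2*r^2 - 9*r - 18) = r - 3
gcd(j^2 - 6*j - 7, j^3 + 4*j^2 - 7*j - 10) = j + 1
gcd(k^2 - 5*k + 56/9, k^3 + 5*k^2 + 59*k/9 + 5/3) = 1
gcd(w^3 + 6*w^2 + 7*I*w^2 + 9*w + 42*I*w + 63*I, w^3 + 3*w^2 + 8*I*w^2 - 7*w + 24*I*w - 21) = w^2 + w*(3 + 7*I) + 21*I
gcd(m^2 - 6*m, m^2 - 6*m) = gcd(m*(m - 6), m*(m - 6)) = m^2 - 6*m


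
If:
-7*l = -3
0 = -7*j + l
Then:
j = 3/49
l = 3/7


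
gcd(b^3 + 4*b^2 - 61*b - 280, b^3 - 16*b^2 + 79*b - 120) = b - 8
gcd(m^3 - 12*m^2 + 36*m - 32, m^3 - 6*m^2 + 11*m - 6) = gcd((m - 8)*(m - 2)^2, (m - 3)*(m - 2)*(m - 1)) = m - 2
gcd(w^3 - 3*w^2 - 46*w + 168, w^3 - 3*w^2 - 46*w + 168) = w^3 - 3*w^2 - 46*w + 168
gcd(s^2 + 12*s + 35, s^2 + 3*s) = 1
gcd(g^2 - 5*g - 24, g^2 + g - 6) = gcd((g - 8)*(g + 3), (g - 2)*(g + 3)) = g + 3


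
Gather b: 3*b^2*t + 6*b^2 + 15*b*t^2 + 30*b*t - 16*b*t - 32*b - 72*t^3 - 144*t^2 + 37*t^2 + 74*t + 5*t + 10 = b^2*(3*t + 6) + b*(15*t^2 + 14*t - 32) - 72*t^3 - 107*t^2 + 79*t + 10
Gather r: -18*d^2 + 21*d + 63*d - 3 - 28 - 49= -18*d^2 + 84*d - 80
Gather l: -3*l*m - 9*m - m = -3*l*m - 10*m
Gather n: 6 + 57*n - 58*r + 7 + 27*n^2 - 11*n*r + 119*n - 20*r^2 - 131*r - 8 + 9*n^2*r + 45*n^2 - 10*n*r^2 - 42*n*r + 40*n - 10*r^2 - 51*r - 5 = n^2*(9*r + 72) + n*(-10*r^2 - 53*r + 216) - 30*r^2 - 240*r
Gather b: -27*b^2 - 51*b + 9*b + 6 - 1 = -27*b^2 - 42*b + 5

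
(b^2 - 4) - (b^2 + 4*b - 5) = 1 - 4*b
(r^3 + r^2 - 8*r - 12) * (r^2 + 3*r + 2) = r^5 + 4*r^4 - 3*r^3 - 34*r^2 - 52*r - 24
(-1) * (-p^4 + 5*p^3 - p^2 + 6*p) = p^4 - 5*p^3 + p^2 - 6*p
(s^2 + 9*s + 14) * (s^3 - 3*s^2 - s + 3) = s^5 + 6*s^4 - 14*s^3 - 48*s^2 + 13*s + 42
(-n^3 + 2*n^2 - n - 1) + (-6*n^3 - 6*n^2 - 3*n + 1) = -7*n^3 - 4*n^2 - 4*n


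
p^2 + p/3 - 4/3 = (p - 1)*(p + 4/3)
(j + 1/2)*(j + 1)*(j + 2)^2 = j^4 + 11*j^3/2 + 21*j^2/2 + 8*j + 2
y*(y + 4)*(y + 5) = y^3 + 9*y^2 + 20*y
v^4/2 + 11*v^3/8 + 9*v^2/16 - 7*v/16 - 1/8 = (v/2 + 1)*(v - 1/2)*(v + 1/4)*(v + 1)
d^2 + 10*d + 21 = (d + 3)*(d + 7)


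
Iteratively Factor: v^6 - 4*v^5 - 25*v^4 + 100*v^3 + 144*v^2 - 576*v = (v - 4)*(v^5 - 25*v^3 + 144*v) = (v - 4)*(v + 3)*(v^4 - 3*v^3 - 16*v^2 + 48*v) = (v - 4)^2*(v + 3)*(v^3 + v^2 - 12*v) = v*(v - 4)^2*(v + 3)*(v^2 + v - 12) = v*(v - 4)^2*(v + 3)*(v + 4)*(v - 3)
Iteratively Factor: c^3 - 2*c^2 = (c - 2)*(c^2) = c*(c - 2)*(c)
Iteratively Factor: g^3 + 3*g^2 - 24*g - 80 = (g + 4)*(g^2 - g - 20) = (g + 4)^2*(g - 5)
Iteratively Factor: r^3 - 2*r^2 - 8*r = (r + 2)*(r^2 - 4*r) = (r - 4)*(r + 2)*(r)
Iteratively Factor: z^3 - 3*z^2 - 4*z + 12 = (z - 3)*(z^2 - 4) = (z - 3)*(z + 2)*(z - 2)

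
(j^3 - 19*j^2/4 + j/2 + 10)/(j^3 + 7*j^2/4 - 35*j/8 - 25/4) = 2*(j - 4)/(2*j + 5)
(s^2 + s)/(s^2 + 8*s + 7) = s/(s + 7)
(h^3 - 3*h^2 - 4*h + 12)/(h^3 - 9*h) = (h^2 - 4)/(h*(h + 3))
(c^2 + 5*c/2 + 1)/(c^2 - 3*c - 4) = (c^2 + 5*c/2 + 1)/(c^2 - 3*c - 4)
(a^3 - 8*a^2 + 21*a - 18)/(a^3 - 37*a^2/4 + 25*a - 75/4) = 4*(a^2 - 5*a + 6)/(4*a^2 - 25*a + 25)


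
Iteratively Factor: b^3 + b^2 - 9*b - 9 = (b + 3)*(b^2 - 2*b - 3) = (b - 3)*(b + 3)*(b + 1)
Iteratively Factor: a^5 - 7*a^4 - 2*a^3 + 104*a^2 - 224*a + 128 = (a - 4)*(a^4 - 3*a^3 - 14*a^2 + 48*a - 32) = (a - 4)^2*(a^3 + a^2 - 10*a + 8) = (a - 4)^2*(a + 4)*(a^2 - 3*a + 2) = (a - 4)^2*(a - 1)*(a + 4)*(a - 2)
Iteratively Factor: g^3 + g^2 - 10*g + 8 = (g + 4)*(g^2 - 3*g + 2) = (g - 2)*(g + 4)*(g - 1)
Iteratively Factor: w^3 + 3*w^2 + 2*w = (w + 1)*(w^2 + 2*w) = (w + 1)*(w + 2)*(w)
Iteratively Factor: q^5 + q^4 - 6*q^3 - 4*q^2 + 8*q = (q)*(q^4 + q^3 - 6*q^2 - 4*q + 8) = q*(q - 1)*(q^3 + 2*q^2 - 4*q - 8) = q*(q - 2)*(q - 1)*(q^2 + 4*q + 4) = q*(q - 2)*(q - 1)*(q + 2)*(q + 2)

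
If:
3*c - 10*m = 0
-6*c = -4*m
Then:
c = 0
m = 0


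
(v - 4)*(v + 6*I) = v^2 - 4*v + 6*I*v - 24*I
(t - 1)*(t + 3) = t^2 + 2*t - 3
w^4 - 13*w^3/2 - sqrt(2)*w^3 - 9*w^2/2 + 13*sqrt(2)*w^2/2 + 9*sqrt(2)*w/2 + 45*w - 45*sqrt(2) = (w - 6)*(w - 3)*(w + 5/2)*(w - sqrt(2))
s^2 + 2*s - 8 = (s - 2)*(s + 4)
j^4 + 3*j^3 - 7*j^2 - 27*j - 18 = (j - 3)*(j + 1)*(j + 2)*(j + 3)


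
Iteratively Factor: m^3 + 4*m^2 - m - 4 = (m + 4)*(m^2 - 1) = (m + 1)*(m + 4)*(m - 1)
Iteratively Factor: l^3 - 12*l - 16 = (l - 4)*(l^2 + 4*l + 4) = (l - 4)*(l + 2)*(l + 2)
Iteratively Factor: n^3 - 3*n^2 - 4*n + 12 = (n - 3)*(n^2 - 4) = (n - 3)*(n + 2)*(n - 2)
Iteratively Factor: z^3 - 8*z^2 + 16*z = (z - 4)*(z^2 - 4*z) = z*(z - 4)*(z - 4)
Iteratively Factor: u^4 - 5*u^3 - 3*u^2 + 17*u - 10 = (u - 5)*(u^3 - 3*u + 2) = (u - 5)*(u - 1)*(u^2 + u - 2) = (u - 5)*(u - 1)^2*(u + 2)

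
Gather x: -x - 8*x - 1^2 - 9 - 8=-9*x - 18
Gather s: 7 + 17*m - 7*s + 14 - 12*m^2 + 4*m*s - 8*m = -12*m^2 + 9*m + s*(4*m - 7) + 21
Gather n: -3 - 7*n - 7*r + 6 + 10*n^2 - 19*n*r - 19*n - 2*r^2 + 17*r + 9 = 10*n^2 + n*(-19*r - 26) - 2*r^2 + 10*r + 12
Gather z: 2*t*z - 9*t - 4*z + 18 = -9*t + z*(2*t - 4) + 18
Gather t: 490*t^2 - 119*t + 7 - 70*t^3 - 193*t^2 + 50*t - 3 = -70*t^3 + 297*t^2 - 69*t + 4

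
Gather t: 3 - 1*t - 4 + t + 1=0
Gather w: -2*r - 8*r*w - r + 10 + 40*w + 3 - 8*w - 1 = -3*r + w*(32 - 8*r) + 12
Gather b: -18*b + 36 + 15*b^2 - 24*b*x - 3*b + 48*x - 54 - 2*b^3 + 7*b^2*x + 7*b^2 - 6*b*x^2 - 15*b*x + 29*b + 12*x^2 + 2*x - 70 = -2*b^3 + b^2*(7*x + 22) + b*(-6*x^2 - 39*x + 8) + 12*x^2 + 50*x - 88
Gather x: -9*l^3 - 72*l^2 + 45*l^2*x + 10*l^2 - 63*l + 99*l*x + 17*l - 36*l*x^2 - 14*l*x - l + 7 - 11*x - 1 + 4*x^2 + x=-9*l^3 - 62*l^2 - 47*l + x^2*(4 - 36*l) + x*(45*l^2 + 85*l - 10) + 6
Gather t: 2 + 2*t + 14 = 2*t + 16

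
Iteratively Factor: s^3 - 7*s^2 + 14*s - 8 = (s - 2)*(s^2 - 5*s + 4) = (s - 2)*(s - 1)*(s - 4)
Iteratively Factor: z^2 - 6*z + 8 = (z - 4)*(z - 2)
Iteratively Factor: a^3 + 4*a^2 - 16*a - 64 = (a - 4)*(a^2 + 8*a + 16) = (a - 4)*(a + 4)*(a + 4)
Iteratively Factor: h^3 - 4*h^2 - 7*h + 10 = (h - 1)*(h^2 - 3*h - 10) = (h - 1)*(h + 2)*(h - 5)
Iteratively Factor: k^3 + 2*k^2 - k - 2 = (k + 2)*(k^2 - 1) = (k - 1)*(k + 2)*(k + 1)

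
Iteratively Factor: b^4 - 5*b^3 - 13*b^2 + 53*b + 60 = (b + 1)*(b^3 - 6*b^2 - 7*b + 60) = (b - 5)*(b + 1)*(b^2 - b - 12) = (b - 5)*(b - 4)*(b + 1)*(b + 3)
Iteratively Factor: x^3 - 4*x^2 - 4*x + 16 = (x - 4)*(x^2 - 4) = (x - 4)*(x + 2)*(x - 2)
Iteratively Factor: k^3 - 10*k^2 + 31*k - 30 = (k - 3)*(k^2 - 7*k + 10) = (k - 5)*(k - 3)*(k - 2)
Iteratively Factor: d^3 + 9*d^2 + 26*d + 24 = (d + 4)*(d^2 + 5*d + 6) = (d + 2)*(d + 4)*(d + 3)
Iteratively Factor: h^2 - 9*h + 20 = (h - 5)*(h - 4)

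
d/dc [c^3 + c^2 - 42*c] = 3*c^2 + 2*c - 42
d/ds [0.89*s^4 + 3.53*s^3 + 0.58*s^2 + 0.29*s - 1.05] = 3.56*s^3 + 10.59*s^2 + 1.16*s + 0.29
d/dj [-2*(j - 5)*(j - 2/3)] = 34/3 - 4*j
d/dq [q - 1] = 1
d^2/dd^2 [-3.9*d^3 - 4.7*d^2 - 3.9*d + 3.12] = -23.4*d - 9.4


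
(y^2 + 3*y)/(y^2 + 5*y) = (y + 3)/(y + 5)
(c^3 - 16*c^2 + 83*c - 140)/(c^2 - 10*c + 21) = (c^2 - 9*c + 20)/(c - 3)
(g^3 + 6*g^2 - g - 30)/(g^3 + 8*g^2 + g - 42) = (g + 5)/(g + 7)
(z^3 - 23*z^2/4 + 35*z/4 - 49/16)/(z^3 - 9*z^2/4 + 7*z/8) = (z - 7/2)/z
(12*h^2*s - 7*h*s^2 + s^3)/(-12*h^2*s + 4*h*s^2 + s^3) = (12*h^2 - 7*h*s + s^2)/(-12*h^2 + 4*h*s + s^2)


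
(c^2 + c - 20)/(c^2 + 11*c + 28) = (c^2 + c - 20)/(c^2 + 11*c + 28)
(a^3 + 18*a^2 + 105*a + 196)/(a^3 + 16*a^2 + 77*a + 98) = (a + 4)/(a + 2)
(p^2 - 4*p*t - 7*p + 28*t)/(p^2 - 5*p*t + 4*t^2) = (p - 7)/(p - t)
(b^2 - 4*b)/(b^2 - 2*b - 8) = b/(b + 2)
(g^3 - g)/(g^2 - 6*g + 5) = g*(g + 1)/(g - 5)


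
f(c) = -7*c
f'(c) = -7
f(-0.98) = 6.86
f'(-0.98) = -7.00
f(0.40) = -2.80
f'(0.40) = -7.00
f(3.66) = -25.62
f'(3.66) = -7.00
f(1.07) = -7.49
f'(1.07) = -7.00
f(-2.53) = 17.71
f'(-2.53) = -7.00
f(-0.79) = 5.53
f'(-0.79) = -7.00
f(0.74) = -5.18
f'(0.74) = -7.00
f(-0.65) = 4.55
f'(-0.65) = -7.00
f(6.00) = -42.00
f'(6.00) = -7.00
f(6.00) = -42.00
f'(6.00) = -7.00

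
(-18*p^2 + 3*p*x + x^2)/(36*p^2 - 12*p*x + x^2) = (-18*p^2 + 3*p*x + x^2)/(36*p^2 - 12*p*x + x^2)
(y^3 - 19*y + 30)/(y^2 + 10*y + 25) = (y^2 - 5*y + 6)/(y + 5)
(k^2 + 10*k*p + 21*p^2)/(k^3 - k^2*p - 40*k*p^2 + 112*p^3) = (k + 3*p)/(k^2 - 8*k*p + 16*p^2)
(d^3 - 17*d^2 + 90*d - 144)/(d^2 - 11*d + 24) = d - 6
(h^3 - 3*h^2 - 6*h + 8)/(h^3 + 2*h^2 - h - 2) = (h - 4)/(h + 1)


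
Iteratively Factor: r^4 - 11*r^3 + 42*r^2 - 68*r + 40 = (r - 2)*(r^3 - 9*r^2 + 24*r - 20) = (r - 2)^2*(r^2 - 7*r + 10) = (r - 2)^3*(r - 5)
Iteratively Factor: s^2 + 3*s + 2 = (s + 2)*(s + 1)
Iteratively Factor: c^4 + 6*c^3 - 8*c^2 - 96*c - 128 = (c - 4)*(c^3 + 10*c^2 + 32*c + 32) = (c - 4)*(c + 4)*(c^2 + 6*c + 8) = (c - 4)*(c + 4)^2*(c + 2)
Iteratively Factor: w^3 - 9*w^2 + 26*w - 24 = (w - 3)*(w^2 - 6*w + 8) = (w - 3)*(w - 2)*(w - 4)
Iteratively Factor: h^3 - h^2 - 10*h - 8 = (h + 1)*(h^2 - 2*h - 8) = (h + 1)*(h + 2)*(h - 4)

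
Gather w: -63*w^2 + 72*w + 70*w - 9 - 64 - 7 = -63*w^2 + 142*w - 80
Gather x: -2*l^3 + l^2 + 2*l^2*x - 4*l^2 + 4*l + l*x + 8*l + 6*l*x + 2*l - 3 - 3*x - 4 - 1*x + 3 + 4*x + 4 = -2*l^3 - 3*l^2 + 14*l + x*(2*l^2 + 7*l)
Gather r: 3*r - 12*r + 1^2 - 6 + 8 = 3 - 9*r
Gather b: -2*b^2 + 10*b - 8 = -2*b^2 + 10*b - 8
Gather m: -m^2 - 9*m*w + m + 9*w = -m^2 + m*(1 - 9*w) + 9*w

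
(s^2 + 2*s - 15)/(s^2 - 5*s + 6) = (s + 5)/(s - 2)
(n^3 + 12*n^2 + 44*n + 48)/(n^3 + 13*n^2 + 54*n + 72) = (n + 2)/(n + 3)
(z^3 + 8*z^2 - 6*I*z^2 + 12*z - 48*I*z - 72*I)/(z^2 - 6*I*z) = z + 8 + 12/z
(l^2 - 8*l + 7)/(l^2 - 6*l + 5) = (l - 7)/(l - 5)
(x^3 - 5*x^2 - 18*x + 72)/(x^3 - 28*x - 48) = (x - 3)/(x + 2)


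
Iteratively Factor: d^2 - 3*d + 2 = (d - 1)*(d - 2)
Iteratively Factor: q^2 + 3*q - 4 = (q - 1)*(q + 4)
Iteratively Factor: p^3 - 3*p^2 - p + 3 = (p - 3)*(p^2 - 1) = (p - 3)*(p - 1)*(p + 1)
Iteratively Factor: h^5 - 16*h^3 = (h)*(h^4 - 16*h^2) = h^2*(h^3 - 16*h) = h^2*(h + 4)*(h^2 - 4*h) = h^2*(h - 4)*(h + 4)*(h)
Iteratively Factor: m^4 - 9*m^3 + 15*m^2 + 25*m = (m - 5)*(m^3 - 4*m^2 - 5*m) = (m - 5)*(m + 1)*(m^2 - 5*m) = (m - 5)^2*(m + 1)*(m)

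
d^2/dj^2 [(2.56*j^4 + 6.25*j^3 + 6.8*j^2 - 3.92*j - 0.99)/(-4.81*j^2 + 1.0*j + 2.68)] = (-118.456832*j^6 + 73.8815999999997*j^5 + 182.642688*j^4 - 167.436776*j^3 - 709.659534*j^2 + 5.28021599999989*j - 91.188056)/(111.284641*j^6 - 69.4083*j^5 - 171.584244*j^4 + 76.3448*j^3 + 95.602032*j^2 - 21.5472*j - 19.248832)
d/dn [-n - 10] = -1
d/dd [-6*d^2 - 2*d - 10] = -12*d - 2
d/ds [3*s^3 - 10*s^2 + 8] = s*(9*s - 20)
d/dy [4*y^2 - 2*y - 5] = 8*y - 2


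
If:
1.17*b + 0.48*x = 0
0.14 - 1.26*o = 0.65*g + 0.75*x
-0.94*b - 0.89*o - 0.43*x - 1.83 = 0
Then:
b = -0.41025641025641*x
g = 4.20121002592913 - 1.05723023735124*x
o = -0.0498415442235667*x - 2.0561797752809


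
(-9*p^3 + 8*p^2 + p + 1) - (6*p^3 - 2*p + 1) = -15*p^3 + 8*p^2 + 3*p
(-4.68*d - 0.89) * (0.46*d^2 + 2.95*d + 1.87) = -2.1528*d^3 - 14.2154*d^2 - 11.3771*d - 1.6643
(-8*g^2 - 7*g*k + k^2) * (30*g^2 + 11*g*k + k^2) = -240*g^4 - 298*g^3*k - 55*g^2*k^2 + 4*g*k^3 + k^4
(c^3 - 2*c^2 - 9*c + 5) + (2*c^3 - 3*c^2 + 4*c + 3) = 3*c^3 - 5*c^2 - 5*c + 8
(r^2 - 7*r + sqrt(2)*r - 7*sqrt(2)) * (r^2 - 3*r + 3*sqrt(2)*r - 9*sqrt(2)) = r^4 - 10*r^3 + 4*sqrt(2)*r^3 - 40*sqrt(2)*r^2 + 27*r^2 - 60*r + 84*sqrt(2)*r + 126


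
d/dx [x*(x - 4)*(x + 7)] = 3*x^2 + 6*x - 28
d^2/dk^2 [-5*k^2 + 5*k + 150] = -10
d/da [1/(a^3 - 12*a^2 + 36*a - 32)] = 3*(-a^2 + 8*a - 12)/(a^3 - 12*a^2 + 36*a - 32)^2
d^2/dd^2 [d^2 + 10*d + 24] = 2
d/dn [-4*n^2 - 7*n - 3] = -8*n - 7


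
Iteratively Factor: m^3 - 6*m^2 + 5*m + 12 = (m + 1)*(m^2 - 7*m + 12) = (m - 3)*(m + 1)*(m - 4)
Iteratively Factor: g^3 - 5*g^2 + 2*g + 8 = (g + 1)*(g^2 - 6*g + 8) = (g - 2)*(g + 1)*(g - 4)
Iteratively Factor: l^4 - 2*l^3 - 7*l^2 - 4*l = (l)*(l^3 - 2*l^2 - 7*l - 4) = l*(l - 4)*(l^2 + 2*l + 1) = l*(l - 4)*(l + 1)*(l + 1)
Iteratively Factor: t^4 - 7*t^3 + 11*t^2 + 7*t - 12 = (t + 1)*(t^3 - 8*t^2 + 19*t - 12) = (t - 3)*(t + 1)*(t^2 - 5*t + 4) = (t - 3)*(t - 1)*(t + 1)*(t - 4)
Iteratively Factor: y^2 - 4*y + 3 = (y - 1)*(y - 3)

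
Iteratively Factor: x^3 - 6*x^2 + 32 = (x - 4)*(x^2 - 2*x - 8) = (x - 4)*(x + 2)*(x - 4)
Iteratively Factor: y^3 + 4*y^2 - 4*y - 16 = (y + 2)*(y^2 + 2*y - 8) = (y - 2)*(y + 2)*(y + 4)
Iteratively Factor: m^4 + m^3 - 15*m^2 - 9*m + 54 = (m + 3)*(m^3 - 2*m^2 - 9*m + 18) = (m - 2)*(m + 3)*(m^2 - 9) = (m - 3)*(m - 2)*(m + 3)*(m + 3)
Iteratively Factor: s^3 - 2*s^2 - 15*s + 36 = (s - 3)*(s^2 + s - 12) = (s - 3)*(s + 4)*(s - 3)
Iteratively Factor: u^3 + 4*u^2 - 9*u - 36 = (u + 4)*(u^2 - 9) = (u + 3)*(u + 4)*(u - 3)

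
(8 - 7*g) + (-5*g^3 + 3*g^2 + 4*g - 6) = -5*g^3 + 3*g^2 - 3*g + 2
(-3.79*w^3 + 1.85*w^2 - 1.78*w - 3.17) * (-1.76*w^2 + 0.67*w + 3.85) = 6.6704*w^5 - 5.7953*w^4 - 10.2192*w^3 + 11.5091*w^2 - 8.9769*w - 12.2045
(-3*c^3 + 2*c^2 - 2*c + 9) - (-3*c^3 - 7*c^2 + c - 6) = 9*c^2 - 3*c + 15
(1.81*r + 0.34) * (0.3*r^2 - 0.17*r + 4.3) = 0.543*r^3 - 0.2057*r^2 + 7.7252*r + 1.462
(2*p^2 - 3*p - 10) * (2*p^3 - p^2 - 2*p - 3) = 4*p^5 - 8*p^4 - 21*p^3 + 10*p^2 + 29*p + 30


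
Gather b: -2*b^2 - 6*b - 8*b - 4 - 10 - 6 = -2*b^2 - 14*b - 20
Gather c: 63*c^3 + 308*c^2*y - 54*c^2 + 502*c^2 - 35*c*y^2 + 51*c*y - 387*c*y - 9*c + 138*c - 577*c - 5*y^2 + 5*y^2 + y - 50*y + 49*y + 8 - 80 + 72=63*c^3 + c^2*(308*y + 448) + c*(-35*y^2 - 336*y - 448)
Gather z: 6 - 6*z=6 - 6*z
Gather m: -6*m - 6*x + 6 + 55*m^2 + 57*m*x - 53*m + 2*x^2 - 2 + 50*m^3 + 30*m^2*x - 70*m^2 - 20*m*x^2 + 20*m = 50*m^3 + m^2*(30*x - 15) + m*(-20*x^2 + 57*x - 39) + 2*x^2 - 6*x + 4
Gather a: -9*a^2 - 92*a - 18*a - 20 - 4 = -9*a^2 - 110*a - 24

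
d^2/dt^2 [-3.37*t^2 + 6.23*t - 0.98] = -6.74000000000000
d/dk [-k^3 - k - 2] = -3*k^2 - 1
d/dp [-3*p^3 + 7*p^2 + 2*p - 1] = -9*p^2 + 14*p + 2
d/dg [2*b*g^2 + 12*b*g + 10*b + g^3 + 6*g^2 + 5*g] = 4*b*g + 12*b + 3*g^2 + 12*g + 5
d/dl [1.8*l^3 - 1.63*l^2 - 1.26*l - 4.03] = 5.4*l^2 - 3.26*l - 1.26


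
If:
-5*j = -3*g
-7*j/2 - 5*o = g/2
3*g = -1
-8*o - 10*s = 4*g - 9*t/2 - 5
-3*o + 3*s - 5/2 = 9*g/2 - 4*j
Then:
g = -1/3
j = -1/5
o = 13/75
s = 58/75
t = 418/675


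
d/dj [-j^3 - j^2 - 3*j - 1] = -3*j^2 - 2*j - 3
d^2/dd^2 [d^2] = 2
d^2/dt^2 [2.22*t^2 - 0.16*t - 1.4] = 4.44000000000000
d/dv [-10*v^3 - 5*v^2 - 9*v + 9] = -30*v^2 - 10*v - 9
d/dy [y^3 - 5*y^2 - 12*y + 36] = 3*y^2 - 10*y - 12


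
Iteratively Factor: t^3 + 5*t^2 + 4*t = (t)*(t^2 + 5*t + 4) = t*(t + 4)*(t + 1)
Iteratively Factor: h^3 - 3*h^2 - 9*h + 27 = (h - 3)*(h^2 - 9) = (h - 3)^2*(h + 3)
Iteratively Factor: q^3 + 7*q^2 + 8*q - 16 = (q - 1)*(q^2 + 8*q + 16) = (q - 1)*(q + 4)*(q + 4)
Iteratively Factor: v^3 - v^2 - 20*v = (v)*(v^2 - v - 20) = v*(v - 5)*(v + 4)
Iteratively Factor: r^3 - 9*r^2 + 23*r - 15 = (r - 3)*(r^2 - 6*r + 5) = (r - 3)*(r - 1)*(r - 5)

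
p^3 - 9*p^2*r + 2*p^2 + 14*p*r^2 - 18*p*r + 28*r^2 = (p + 2)*(p - 7*r)*(p - 2*r)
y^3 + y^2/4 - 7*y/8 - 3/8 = (y - 1)*(y + 1/2)*(y + 3/4)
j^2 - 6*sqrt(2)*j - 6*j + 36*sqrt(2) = (j - 6)*(j - 6*sqrt(2))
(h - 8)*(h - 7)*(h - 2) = h^3 - 17*h^2 + 86*h - 112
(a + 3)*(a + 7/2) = a^2 + 13*a/2 + 21/2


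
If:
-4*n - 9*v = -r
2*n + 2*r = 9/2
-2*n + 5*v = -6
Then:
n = 261/172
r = 63/86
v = -51/86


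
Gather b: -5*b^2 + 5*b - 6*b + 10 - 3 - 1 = -5*b^2 - b + 6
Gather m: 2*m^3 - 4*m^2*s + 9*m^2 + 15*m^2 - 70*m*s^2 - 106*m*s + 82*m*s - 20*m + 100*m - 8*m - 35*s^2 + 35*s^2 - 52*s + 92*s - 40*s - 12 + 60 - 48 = 2*m^3 + m^2*(24 - 4*s) + m*(-70*s^2 - 24*s + 72)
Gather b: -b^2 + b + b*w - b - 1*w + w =-b^2 + b*w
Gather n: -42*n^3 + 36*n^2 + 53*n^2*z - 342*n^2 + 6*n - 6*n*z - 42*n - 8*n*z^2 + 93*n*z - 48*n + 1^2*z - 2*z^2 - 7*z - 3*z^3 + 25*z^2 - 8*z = -42*n^3 + n^2*(53*z - 306) + n*(-8*z^2 + 87*z - 84) - 3*z^3 + 23*z^2 - 14*z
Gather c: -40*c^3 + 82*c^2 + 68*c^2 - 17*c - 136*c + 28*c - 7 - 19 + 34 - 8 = -40*c^3 + 150*c^2 - 125*c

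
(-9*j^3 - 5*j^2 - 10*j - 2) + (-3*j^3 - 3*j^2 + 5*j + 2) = -12*j^3 - 8*j^2 - 5*j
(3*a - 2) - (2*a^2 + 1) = -2*a^2 + 3*a - 3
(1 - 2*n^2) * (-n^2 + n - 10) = 2*n^4 - 2*n^3 + 19*n^2 + n - 10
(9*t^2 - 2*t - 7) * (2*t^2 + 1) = 18*t^4 - 4*t^3 - 5*t^2 - 2*t - 7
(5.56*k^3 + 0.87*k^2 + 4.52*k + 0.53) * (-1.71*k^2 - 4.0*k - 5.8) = -9.5076*k^5 - 23.7277*k^4 - 43.4572*k^3 - 24.0323*k^2 - 28.336*k - 3.074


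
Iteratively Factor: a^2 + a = (a)*(a + 1)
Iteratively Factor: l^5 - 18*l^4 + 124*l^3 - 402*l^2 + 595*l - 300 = (l - 4)*(l^4 - 14*l^3 + 68*l^2 - 130*l + 75) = (l - 4)*(l - 1)*(l^3 - 13*l^2 + 55*l - 75) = (l - 5)*(l - 4)*(l - 1)*(l^2 - 8*l + 15) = (l - 5)*(l - 4)*(l - 3)*(l - 1)*(l - 5)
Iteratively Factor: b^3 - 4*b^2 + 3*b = (b)*(b^2 - 4*b + 3) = b*(b - 3)*(b - 1)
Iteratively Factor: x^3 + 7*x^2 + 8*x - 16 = (x - 1)*(x^2 + 8*x + 16) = (x - 1)*(x + 4)*(x + 4)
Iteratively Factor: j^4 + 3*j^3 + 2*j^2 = (j + 1)*(j^3 + 2*j^2) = j*(j + 1)*(j^2 + 2*j) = j^2*(j + 1)*(j + 2)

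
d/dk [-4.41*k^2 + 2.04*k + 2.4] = 2.04 - 8.82*k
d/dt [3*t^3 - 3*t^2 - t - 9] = 9*t^2 - 6*t - 1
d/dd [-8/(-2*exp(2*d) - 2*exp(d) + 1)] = (-32*exp(d) - 16)*exp(d)/(2*exp(2*d) + 2*exp(d) - 1)^2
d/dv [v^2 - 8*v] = 2*v - 8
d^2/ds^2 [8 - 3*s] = 0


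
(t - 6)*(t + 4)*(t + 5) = t^3 + 3*t^2 - 34*t - 120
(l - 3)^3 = l^3 - 9*l^2 + 27*l - 27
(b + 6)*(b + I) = b^2 + 6*b + I*b + 6*I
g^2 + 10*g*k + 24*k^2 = (g + 4*k)*(g + 6*k)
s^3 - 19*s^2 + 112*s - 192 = (s - 8)^2*(s - 3)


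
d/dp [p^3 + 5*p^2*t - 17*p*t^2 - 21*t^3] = 3*p^2 + 10*p*t - 17*t^2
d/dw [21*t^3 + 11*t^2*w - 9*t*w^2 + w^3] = 11*t^2 - 18*t*w + 3*w^2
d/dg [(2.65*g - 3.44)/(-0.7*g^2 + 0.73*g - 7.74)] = (1.855*g^2 - 4.816*g - 17.9998)/(0.49*g^4 - 1.022*g^3 + 11.3689*g^2 - 11.3004*g + 59.9076)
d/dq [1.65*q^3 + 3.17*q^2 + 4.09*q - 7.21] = 4.95*q^2 + 6.34*q + 4.09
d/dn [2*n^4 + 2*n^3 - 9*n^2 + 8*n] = 8*n^3 + 6*n^2 - 18*n + 8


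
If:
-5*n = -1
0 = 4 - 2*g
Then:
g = 2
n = 1/5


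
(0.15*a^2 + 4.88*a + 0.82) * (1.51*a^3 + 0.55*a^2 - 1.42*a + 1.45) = 0.2265*a^5 + 7.4513*a^4 + 3.7092*a^3 - 6.2611*a^2 + 5.9116*a + 1.189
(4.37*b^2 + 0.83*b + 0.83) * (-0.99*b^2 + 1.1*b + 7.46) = -4.3263*b^4 + 3.9853*b^3 + 32.6915*b^2 + 7.1048*b + 6.1918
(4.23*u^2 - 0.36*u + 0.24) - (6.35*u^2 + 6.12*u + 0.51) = -2.12*u^2 - 6.48*u - 0.27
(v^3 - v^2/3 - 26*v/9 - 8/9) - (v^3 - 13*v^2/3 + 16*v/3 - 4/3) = 4*v^2 - 74*v/9 + 4/9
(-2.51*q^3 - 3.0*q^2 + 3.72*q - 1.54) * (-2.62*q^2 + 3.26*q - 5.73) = 6.5762*q^5 - 0.322599999999999*q^4 - 5.1441*q^3 + 33.352*q^2 - 26.336*q + 8.8242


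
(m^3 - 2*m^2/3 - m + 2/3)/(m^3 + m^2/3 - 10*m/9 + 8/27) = 9*(m^2 - 1)/(9*m^2 + 9*m - 4)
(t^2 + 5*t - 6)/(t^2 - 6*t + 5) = (t + 6)/(t - 5)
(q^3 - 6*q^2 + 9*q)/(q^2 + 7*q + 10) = q*(q^2 - 6*q + 9)/(q^2 + 7*q + 10)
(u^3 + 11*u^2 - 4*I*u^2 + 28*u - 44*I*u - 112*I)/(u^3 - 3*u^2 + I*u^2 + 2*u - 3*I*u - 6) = (u^3 + u^2*(11 - 4*I) + u*(28 - 44*I) - 112*I)/(u^3 + u^2*(-3 + I) + u*(2 - 3*I) - 6)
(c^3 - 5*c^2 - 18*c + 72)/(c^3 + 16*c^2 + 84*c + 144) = (c^2 - 9*c + 18)/(c^2 + 12*c + 36)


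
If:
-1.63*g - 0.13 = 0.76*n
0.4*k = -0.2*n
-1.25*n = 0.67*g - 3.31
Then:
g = -1.75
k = -1.79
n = 3.59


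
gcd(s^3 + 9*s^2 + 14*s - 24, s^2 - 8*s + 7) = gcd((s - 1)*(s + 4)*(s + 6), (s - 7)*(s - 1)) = s - 1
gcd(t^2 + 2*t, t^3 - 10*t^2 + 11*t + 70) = t + 2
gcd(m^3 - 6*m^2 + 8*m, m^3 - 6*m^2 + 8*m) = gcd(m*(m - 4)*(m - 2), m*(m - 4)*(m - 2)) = m^3 - 6*m^2 + 8*m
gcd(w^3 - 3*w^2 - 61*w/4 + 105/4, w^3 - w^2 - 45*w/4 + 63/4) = w^2 + 2*w - 21/4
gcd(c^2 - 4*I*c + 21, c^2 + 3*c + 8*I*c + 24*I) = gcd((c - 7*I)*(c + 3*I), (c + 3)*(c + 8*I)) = 1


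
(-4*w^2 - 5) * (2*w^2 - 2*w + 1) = -8*w^4 + 8*w^3 - 14*w^2 + 10*w - 5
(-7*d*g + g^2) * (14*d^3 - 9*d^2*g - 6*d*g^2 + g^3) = -98*d^4*g + 77*d^3*g^2 + 33*d^2*g^3 - 13*d*g^4 + g^5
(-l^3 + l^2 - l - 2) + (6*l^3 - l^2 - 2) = 5*l^3 - l - 4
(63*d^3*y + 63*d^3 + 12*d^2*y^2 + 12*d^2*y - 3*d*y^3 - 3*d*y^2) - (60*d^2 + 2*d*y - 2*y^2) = 63*d^3*y + 63*d^3 + 12*d^2*y^2 + 12*d^2*y - 60*d^2 - 3*d*y^3 - 3*d*y^2 - 2*d*y + 2*y^2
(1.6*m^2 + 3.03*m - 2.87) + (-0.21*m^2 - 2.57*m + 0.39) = 1.39*m^2 + 0.46*m - 2.48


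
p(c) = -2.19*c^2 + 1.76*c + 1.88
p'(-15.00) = 67.46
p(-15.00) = -517.27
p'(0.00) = 1.76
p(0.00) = 1.88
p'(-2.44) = 12.45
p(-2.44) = -15.45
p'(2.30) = -8.31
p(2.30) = -5.66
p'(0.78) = -1.66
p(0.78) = 1.92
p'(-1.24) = 7.19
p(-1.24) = -3.67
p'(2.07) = -7.31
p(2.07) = -3.86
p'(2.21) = -7.92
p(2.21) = -4.93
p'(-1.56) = 8.59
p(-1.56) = -6.20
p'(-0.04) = 1.94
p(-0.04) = 1.81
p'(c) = 1.76 - 4.38*c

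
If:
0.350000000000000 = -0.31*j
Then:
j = -1.13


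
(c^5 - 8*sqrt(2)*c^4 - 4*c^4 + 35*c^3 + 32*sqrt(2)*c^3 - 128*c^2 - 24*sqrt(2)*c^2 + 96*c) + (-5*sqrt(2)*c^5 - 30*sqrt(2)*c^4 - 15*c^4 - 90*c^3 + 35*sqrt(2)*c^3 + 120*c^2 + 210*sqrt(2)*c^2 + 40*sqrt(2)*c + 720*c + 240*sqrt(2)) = -5*sqrt(2)*c^5 + c^5 - 38*sqrt(2)*c^4 - 19*c^4 - 55*c^3 + 67*sqrt(2)*c^3 - 8*c^2 + 186*sqrt(2)*c^2 + 40*sqrt(2)*c + 816*c + 240*sqrt(2)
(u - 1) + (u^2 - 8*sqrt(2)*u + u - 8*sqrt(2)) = u^2 - 8*sqrt(2)*u + 2*u - 8*sqrt(2) - 1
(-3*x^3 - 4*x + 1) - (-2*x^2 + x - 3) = -3*x^3 + 2*x^2 - 5*x + 4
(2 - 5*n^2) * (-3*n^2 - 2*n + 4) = 15*n^4 + 10*n^3 - 26*n^2 - 4*n + 8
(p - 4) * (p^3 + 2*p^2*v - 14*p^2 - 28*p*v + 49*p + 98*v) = p^4 + 2*p^3*v - 18*p^3 - 36*p^2*v + 105*p^2 + 210*p*v - 196*p - 392*v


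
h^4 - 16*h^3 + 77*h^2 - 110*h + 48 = (h - 8)*(h - 6)*(h - 1)^2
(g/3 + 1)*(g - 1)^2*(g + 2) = g^4/3 + g^3 - g^2 - 7*g/3 + 2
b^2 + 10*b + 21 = (b + 3)*(b + 7)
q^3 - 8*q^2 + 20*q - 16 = (q - 4)*(q - 2)^2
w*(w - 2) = w^2 - 2*w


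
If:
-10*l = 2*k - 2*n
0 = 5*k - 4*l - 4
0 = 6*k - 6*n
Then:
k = 4/5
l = 0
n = 4/5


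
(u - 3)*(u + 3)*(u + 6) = u^3 + 6*u^2 - 9*u - 54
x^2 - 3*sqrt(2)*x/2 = x*(x - 3*sqrt(2)/2)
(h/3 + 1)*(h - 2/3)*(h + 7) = h^3/3 + 28*h^2/9 + 43*h/9 - 14/3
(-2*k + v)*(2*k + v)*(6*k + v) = -24*k^3 - 4*k^2*v + 6*k*v^2 + v^3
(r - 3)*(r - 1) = r^2 - 4*r + 3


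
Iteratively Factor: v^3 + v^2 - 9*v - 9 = (v + 3)*(v^2 - 2*v - 3) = (v - 3)*(v + 3)*(v + 1)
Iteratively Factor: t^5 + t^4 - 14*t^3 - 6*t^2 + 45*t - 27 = (t - 3)*(t^4 + 4*t^3 - 2*t^2 - 12*t + 9) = (t - 3)*(t + 3)*(t^3 + t^2 - 5*t + 3) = (t - 3)*(t + 3)^2*(t^2 - 2*t + 1) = (t - 3)*(t - 1)*(t + 3)^2*(t - 1)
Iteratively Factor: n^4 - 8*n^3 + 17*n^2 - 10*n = (n - 1)*(n^3 - 7*n^2 + 10*n) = (n - 2)*(n - 1)*(n^2 - 5*n) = n*(n - 2)*(n - 1)*(n - 5)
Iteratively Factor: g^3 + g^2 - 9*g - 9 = (g + 1)*(g^2 - 9) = (g + 1)*(g + 3)*(g - 3)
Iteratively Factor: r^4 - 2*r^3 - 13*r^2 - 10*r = (r + 1)*(r^3 - 3*r^2 - 10*r) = (r - 5)*(r + 1)*(r^2 + 2*r) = (r - 5)*(r + 1)*(r + 2)*(r)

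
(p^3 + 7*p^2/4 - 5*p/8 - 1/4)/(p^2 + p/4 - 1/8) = (8*p^3 + 14*p^2 - 5*p - 2)/(8*p^2 + 2*p - 1)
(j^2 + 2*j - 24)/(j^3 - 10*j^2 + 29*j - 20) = (j + 6)/(j^2 - 6*j + 5)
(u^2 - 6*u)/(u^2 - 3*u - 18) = u/(u + 3)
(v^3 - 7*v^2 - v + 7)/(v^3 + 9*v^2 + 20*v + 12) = (v^2 - 8*v + 7)/(v^2 + 8*v + 12)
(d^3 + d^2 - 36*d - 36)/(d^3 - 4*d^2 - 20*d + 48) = (d^2 + 7*d + 6)/(d^2 + 2*d - 8)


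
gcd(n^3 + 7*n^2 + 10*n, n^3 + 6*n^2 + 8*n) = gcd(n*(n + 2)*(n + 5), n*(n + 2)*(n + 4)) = n^2 + 2*n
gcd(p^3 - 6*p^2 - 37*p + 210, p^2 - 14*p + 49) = p - 7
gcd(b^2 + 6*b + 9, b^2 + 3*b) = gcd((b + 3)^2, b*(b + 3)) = b + 3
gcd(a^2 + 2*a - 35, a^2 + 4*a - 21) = a + 7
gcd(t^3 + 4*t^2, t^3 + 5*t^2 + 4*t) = t^2 + 4*t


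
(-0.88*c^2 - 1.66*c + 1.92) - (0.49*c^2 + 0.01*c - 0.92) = -1.37*c^2 - 1.67*c + 2.84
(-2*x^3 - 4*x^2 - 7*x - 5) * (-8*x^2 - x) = 16*x^5 + 34*x^4 + 60*x^3 + 47*x^2 + 5*x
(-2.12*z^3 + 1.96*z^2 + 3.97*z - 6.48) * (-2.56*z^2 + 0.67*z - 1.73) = 5.4272*z^5 - 6.438*z^4 - 5.1824*z^3 + 15.8579*z^2 - 11.2097*z + 11.2104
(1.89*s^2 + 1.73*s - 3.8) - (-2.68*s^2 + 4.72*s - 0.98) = 4.57*s^2 - 2.99*s - 2.82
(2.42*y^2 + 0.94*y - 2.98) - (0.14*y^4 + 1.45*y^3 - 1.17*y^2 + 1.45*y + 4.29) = -0.14*y^4 - 1.45*y^3 + 3.59*y^2 - 0.51*y - 7.27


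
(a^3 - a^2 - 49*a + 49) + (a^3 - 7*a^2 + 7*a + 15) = 2*a^3 - 8*a^2 - 42*a + 64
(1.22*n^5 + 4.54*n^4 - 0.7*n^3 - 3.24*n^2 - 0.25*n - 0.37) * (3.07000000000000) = 3.7454*n^5 + 13.9378*n^4 - 2.149*n^3 - 9.9468*n^2 - 0.7675*n - 1.1359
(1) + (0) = 1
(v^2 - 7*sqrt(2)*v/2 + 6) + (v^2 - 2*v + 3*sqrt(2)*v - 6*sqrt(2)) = 2*v^2 - 2*v - sqrt(2)*v/2 - 6*sqrt(2) + 6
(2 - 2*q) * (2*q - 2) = -4*q^2 + 8*q - 4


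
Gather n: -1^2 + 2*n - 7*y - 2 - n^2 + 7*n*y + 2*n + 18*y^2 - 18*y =-n^2 + n*(7*y + 4) + 18*y^2 - 25*y - 3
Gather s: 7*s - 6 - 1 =7*s - 7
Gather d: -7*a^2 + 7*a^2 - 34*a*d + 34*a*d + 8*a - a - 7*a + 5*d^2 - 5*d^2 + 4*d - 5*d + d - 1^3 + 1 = 0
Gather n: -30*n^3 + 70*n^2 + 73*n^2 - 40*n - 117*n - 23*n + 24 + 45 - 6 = -30*n^3 + 143*n^2 - 180*n + 63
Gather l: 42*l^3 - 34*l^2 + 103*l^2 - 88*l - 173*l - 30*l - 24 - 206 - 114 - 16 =42*l^3 + 69*l^2 - 291*l - 360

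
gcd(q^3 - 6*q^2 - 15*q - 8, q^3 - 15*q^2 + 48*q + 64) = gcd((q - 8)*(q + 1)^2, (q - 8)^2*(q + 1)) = q^2 - 7*q - 8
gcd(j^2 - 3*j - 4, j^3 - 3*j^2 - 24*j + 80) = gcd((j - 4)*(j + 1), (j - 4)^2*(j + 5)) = j - 4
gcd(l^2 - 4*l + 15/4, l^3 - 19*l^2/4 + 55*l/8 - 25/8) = l - 5/2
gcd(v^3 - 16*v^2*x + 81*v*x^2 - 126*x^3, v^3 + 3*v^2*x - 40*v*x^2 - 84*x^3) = -v + 6*x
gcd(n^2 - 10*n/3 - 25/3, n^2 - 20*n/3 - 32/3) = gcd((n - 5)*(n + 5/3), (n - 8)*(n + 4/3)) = 1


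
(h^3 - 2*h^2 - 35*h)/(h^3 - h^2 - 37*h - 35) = h/(h + 1)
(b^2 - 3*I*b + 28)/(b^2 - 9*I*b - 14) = (b + 4*I)/(b - 2*I)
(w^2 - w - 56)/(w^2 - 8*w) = (w + 7)/w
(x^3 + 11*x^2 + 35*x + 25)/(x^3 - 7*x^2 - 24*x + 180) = (x^2 + 6*x + 5)/(x^2 - 12*x + 36)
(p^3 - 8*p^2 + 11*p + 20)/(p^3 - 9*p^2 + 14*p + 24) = (p - 5)/(p - 6)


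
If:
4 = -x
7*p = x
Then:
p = -4/7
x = -4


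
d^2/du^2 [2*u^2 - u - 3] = 4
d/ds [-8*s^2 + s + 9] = 1 - 16*s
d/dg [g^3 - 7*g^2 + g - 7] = 3*g^2 - 14*g + 1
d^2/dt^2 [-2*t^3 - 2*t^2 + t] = -12*t - 4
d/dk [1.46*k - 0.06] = 1.46000000000000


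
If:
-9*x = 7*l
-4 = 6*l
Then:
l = -2/3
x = 14/27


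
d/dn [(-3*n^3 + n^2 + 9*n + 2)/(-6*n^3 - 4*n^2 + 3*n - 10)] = (18*n^4 + 90*n^3 + 165*n^2 - 4*n - 96)/(36*n^6 + 48*n^5 - 20*n^4 + 96*n^3 + 89*n^2 - 60*n + 100)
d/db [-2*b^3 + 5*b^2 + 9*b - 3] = -6*b^2 + 10*b + 9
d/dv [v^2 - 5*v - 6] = 2*v - 5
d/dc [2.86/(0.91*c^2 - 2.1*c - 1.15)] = (6.006 - 5.2052*c)/(-0.91*c^2 + 2.1*c + 1.15)^2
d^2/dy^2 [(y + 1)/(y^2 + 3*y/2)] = 4*(4*y^3 + 12*y^2 + 18*y + 9)/(y^3*(8*y^3 + 36*y^2 + 54*y + 27))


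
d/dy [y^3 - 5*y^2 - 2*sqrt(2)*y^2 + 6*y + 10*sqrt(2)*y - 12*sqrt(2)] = 3*y^2 - 10*y - 4*sqrt(2)*y + 6 + 10*sqrt(2)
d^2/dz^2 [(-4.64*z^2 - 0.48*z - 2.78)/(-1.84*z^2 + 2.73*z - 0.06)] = (1.4210854715202e-14*z^4 + 49.865472*z^3 + 53.398272*z^2 - 84.104928*z + 41.014956)/(6.229504*z^6 - 27.728064*z^5 + 41.749416*z^4 - 22.154769*z^3 + 1.361394*z^2 - 0.029484*z + 0.000216)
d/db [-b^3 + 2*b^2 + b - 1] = -3*b^2 + 4*b + 1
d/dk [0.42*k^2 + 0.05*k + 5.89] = 0.84*k + 0.05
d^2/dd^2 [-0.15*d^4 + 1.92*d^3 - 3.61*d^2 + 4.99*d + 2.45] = -1.8*d^2 + 11.52*d - 7.22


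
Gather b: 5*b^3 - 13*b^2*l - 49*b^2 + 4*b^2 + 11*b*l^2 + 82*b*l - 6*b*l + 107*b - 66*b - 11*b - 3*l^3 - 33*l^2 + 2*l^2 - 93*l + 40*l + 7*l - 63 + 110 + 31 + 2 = 5*b^3 + b^2*(-13*l - 45) + b*(11*l^2 + 76*l + 30) - 3*l^3 - 31*l^2 - 46*l + 80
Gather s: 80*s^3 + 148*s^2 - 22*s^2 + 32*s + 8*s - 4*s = 80*s^3 + 126*s^2 + 36*s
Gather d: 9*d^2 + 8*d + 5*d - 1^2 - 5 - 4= 9*d^2 + 13*d - 10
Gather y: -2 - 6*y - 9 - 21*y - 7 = -27*y - 18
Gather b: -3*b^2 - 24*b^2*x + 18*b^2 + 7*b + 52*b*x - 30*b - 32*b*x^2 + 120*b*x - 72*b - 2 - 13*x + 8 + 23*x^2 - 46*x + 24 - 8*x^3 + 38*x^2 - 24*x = b^2*(15 - 24*x) + b*(-32*x^2 + 172*x - 95) - 8*x^3 + 61*x^2 - 83*x + 30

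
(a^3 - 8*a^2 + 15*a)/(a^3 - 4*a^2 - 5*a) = (a - 3)/(a + 1)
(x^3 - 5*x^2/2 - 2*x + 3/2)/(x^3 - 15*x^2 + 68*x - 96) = (2*x^2 + x - 1)/(2*(x^2 - 12*x + 32))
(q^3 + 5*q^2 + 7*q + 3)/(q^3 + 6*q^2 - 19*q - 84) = (q^2 + 2*q + 1)/(q^2 + 3*q - 28)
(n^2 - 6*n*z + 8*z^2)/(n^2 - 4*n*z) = (n - 2*z)/n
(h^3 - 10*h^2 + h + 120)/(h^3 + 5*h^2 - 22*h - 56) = (h^3 - 10*h^2 + h + 120)/(h^3 + 5*h^2 - 22*h - 56)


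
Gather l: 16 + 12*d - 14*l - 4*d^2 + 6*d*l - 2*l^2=-4*d^2 + 12*d - 2*l^2 + l*(6*d - 14) + 16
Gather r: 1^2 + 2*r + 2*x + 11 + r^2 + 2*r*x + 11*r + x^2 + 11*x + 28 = r^2 + r*(2*x + 13) + x^2 + 13*x + 40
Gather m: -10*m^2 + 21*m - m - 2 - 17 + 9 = -10*m^2 + 20*m - 10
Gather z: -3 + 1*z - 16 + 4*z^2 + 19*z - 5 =4*z^2 + 20*z - 24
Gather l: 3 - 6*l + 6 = 9 - 6*l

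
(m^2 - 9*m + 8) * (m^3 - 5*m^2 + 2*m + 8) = m^5 - 14*m^4 + 55*m^3 - 50*m^2 - 56*m + 64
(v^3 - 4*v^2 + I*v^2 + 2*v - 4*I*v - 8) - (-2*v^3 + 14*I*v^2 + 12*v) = 3*v^3 - 4*v^2 - 13*I*v^2 - 10*v - 4*I*v - 8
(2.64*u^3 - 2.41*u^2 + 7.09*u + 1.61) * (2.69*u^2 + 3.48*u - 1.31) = 7.1016*u^5 + 2.7043*u^4 + 7.2269*u^3 + 32.1612*u^2 - 3.6851*u - 2.1091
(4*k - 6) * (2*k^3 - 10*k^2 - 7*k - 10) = 8*k^4 - 52*k^3 + 32*k^2 + 2*k + 60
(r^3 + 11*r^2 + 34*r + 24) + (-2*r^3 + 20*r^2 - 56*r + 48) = -r^3 + 31*r^2 - 22*r + 72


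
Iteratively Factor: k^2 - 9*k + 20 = (k - 5)*(k - 4)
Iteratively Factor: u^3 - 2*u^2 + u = (u)*(u^2 - 2*u + 1) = u*(u - 1)*(u - 1)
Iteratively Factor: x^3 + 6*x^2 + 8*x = (x + 2)*(x^2 + 4*x) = x*(x + 2)*(x + 4)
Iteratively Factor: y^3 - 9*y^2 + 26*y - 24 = (y - 4)*(y^2 - 5*y + 6) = (y - 4)*(y - 3)*(y - 2)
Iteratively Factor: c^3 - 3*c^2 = (c - 3)*(c^2) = c*(c - 3)*(c)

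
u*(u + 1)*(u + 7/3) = u^3 + 10*u^2/3 + 7*u/3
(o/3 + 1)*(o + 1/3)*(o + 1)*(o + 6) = o^4/3 + 31*o^3/9 + 91*o^2/9 + 9*o + 2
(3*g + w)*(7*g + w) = 21*g^2 + 10*g*w + w^2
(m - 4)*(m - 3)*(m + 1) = m^3 - 6*m^2 + 5*m + 12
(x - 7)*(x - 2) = x^2 - 9*x + 14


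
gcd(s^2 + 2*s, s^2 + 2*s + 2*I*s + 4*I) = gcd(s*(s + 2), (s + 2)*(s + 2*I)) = s + 2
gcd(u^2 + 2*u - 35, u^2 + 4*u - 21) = u + 7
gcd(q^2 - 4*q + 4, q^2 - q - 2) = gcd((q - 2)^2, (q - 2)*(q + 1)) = q - 2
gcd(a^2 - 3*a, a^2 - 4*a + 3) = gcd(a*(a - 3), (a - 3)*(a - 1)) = a - 3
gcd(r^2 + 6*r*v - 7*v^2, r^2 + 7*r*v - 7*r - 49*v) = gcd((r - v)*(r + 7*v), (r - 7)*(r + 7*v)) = r + 7*v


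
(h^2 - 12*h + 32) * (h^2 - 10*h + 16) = h^4 - 22*h^3 + 168*h^2 - 512*h + 512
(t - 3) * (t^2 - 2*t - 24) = t^3 - 5*t^2 - 18*t + 72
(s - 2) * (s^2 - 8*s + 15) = s^3 - 10*s^2 + 31*s - 30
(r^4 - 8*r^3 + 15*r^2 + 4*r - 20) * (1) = r^4 - 8*r^3 + 15*r^2 + 4*r - 20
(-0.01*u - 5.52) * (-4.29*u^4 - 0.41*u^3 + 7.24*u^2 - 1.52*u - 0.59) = 0.0429*u^5 + 23.6849*u^4 + 2.1908*u^3 - 39.9496*u^2 + 8.3963*u + 3.2568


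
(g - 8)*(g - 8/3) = g^2 - 32*g/3 + 64/3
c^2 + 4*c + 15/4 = (c + 3/2)*(c + 5/2)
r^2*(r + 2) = r^3 + 2*r^2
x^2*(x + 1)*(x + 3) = x^4 + 4*x^3 + 3*x^2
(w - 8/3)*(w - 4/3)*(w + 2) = w^3 - 2*w^2 - 40*w/9 + 64/9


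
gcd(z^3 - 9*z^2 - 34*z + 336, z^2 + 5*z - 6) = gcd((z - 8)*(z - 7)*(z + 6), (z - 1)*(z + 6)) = z + 6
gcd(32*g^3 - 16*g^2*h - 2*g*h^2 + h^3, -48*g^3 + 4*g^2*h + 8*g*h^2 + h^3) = 8*g^2 - 2*g*h - h^2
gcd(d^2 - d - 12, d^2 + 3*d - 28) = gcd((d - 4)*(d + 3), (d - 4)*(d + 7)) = d - 4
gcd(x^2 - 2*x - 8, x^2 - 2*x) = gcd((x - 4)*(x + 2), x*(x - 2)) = 1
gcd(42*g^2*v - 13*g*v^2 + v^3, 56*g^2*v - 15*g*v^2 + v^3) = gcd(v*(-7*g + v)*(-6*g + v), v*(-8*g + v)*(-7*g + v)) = -7*g*v + v^2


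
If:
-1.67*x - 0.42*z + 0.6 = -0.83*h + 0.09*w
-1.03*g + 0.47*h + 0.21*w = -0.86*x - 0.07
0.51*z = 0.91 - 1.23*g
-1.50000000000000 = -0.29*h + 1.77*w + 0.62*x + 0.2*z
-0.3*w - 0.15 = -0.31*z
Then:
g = 0.94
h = 0.72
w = -0.99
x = 0.89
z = -0.47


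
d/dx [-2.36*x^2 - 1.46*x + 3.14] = -4.72*x - 1.46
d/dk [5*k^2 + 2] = 10*k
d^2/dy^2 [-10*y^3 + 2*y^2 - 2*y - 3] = 4 - 60*y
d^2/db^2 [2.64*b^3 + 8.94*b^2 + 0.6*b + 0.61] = 15.84*b + 17.88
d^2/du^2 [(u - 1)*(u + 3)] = 2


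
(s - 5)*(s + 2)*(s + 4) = s^3 + s^2 - 22*s - 40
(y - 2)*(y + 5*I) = y^2 - 2*y + 5*I*y - 10*I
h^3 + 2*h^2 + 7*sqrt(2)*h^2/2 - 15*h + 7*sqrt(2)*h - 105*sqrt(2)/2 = (h - 3)*(h + 5)*(h + 7*sqrt(2)/2)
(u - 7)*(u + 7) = u^2 - 49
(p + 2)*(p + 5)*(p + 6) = p^3 + 13*p^2 + 52*p + 60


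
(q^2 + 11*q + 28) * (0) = 0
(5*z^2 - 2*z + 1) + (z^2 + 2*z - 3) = 6*z^2 - 2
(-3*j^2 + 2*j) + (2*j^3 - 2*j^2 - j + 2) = 2*j^3 - 5*j^2 + j + 2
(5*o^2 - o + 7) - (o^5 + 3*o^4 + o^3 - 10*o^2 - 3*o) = -o^5 - 3*o^4 - o^3 + 15*o^2 + 2*o + 7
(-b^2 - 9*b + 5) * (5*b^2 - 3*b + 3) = -5*b^4 - 42*b^3 + 49*b^2 - 42*b + 15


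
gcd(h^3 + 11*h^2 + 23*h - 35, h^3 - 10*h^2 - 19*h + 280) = h + 5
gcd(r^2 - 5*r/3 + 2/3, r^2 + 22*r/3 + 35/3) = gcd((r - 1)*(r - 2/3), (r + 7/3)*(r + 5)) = 1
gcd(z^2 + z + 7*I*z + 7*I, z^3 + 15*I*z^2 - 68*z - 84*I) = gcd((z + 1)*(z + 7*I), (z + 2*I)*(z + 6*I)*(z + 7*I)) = z + 7*I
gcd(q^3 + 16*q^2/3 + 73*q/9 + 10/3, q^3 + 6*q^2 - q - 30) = q + 3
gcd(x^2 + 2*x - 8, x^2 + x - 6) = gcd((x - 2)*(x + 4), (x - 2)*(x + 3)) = x - 2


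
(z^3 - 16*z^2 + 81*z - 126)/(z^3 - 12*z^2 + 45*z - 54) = (z - 7)/(z - 3)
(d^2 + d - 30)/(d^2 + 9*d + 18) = (d - 5)/(d + 3)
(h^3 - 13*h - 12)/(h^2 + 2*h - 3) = (h^2 - 3*h - 4)/(h - 1)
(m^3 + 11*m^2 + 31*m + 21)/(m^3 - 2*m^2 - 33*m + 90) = (m^3 + 11*m^2 + 31*m + 21)/(m^3 - 2*m^2 - 33*m + 90)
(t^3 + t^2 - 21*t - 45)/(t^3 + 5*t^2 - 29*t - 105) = (t + 3)/(t + 7)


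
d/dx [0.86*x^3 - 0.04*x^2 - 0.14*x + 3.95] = 2.58*x^2 - 0.08*x - 0.14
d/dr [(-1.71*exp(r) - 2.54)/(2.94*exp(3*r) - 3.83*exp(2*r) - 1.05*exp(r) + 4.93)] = (10.0548*exp(3*r) + 15.8535*exp(2*r) - 19.4564*exp(r) - 11.0973)*exp(r)/(8.6436*exp(6*r) - 22.5204*exp(5*r) + 8.4949*exp(4*r) + 37.0314*exp(3*r) - 36.6613*exp(2*r) - 10.353*exp(r) + 24.3049)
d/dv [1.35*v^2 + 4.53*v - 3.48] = 2.7*v + 4.53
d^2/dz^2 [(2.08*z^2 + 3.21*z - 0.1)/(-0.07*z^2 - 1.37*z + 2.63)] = (0.367486*z^3 - 2.294628*z^2 - 3.488226*z - 51.494006)/(0.000343*z^6 + 0.020139*z^5 + 0.355488*z^4 + 1.058051*z^3 - 13.356192*z^2 + 28.428459*z - 18.191447)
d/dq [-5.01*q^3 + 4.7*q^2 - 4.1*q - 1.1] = -15.03*q^2 + 9.4*q - 4.1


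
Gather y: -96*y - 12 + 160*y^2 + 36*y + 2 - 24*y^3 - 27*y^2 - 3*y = -24*y^3 + 133*y^2 - 63*y - 10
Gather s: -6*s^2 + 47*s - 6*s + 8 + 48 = -6*s^2 + 41*s + 56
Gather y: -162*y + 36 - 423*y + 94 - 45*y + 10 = 140 - 630*y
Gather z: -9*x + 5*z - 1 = -9*x + 5*z - 1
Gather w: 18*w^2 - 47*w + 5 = 18*w^2 - 47*w + 5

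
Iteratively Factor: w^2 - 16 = (w + 4)*(w - 4)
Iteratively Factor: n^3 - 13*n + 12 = (n + 4)*(n^2 - 4*n + 3) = (n - 3)*(n + 4)*(n - 1)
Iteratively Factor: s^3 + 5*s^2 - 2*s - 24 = (s + 3)*(s^2 + 2*s - 8) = (s - 2)*(s + 3)*(s + 4)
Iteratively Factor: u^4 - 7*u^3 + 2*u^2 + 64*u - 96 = (u - 4)*(u^3 - 3*u^2 - 10*u + 24) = (u - 4)*(u - 2)*(u^2 - u - 12) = (u - 4)^2*(u - 2)*(u + 3)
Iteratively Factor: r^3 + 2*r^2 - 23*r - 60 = (r + 3)*(r^2 - r - 20) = (r + 3)*(r + 4)*(r - 5)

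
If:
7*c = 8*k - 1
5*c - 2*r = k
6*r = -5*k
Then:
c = -1/67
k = 15/134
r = -25/268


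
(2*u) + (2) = 2*u + 2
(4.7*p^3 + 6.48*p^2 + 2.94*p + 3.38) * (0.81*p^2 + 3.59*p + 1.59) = 3.807*p^5 + 22.1218*p^4 + 33.1176*p^3 + 23.5956*p^2 + 16.8088*p + 5.3742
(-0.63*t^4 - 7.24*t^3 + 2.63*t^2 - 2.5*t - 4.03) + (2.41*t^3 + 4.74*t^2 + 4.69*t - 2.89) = -0.63*t^4 - 4.83*t^3 + 7.37*t^2 + 2.19*t - 6.92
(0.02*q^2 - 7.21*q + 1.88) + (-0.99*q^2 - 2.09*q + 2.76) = -0.97*q^2 - 9.3*q + 4.64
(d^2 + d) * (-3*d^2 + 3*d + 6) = -3*d^4 + 9*d^2 + 6*d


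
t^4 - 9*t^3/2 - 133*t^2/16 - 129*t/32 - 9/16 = (t - 6)*(t + 1/4)*(t + 1/2)*(t + 3/4)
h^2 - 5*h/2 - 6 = (h - 4)*(h + 3/2)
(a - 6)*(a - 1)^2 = a^3 - 8*a^2 + 13*a - 6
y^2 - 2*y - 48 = (y - 8)*(y + 6)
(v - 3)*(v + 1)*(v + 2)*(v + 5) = v^4 + 5*v^3 - 7*v^2 - 41*v - 30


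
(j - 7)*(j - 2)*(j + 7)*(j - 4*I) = j^4 - 2*j^3 - 4*I*j^3 - 49*j^2 + 8*I*j^2 + 98*j + 196*I*j - 392*I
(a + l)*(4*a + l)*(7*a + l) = 28*a^3 + 39*a^2*l + 12*a*l^2 + l^3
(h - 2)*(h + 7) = h^2 + 5*h - 14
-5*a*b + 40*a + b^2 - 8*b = (-5*a + b)*(b - 8)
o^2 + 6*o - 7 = (o - 1)*(o + 7)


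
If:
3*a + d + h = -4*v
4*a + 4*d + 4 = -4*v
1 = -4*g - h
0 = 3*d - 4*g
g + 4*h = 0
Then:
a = -43/15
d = -16/45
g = -4/15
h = 1/15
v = 20/9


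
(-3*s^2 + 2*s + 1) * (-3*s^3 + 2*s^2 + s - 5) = 9*s^5 - 12*s^4 - 2*s^3 + 19*s^2 - 9*s - 5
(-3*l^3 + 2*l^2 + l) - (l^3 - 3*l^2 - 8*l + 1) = -4*l^3 + 5*l^2 + 9*l - 1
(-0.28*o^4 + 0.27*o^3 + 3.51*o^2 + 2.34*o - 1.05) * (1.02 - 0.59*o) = 0.1652*o^5 - 0.4449*o^4 - 1.7955*o^3 + 2.1996*o^2 + 3.0063*o - 1.071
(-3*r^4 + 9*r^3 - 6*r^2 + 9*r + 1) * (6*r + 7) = -18*r^5 + 33*r^4 + 27*r^3 + 12*r^2 + 69*r + 7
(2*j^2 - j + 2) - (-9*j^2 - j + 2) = 11*j^2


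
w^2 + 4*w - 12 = (w - 2)*(w + 6)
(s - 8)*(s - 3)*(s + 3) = s^3 - 8*s^2 - 9*s + 72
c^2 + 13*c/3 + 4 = (c + 4/3)*(c + 3)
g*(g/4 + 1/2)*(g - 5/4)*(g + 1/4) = g^4/4 + g^3/4 - 37*g^2/64 - 5*g/32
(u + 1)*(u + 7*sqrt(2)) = u^2 + u + 7*sqrt(2)*u + 7*sqrt(2)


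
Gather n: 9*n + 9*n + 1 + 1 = 18*n + 2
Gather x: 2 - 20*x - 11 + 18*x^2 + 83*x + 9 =18*x^2 + 63*x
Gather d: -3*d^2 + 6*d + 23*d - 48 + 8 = -3*d^2 + 29*d - 40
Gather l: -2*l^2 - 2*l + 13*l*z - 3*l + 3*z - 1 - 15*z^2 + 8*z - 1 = -2*l^2 + l*(13*z - 5) - 15*z^2 + 11*z - 2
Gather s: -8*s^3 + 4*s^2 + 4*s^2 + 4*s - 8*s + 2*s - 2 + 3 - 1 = -8*s^3 + 8*s^2 - 2*s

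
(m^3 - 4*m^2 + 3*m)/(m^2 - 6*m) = (m^2 - 4*m + 3)/(m - 6)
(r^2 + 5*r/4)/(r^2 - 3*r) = (r + 5/4)/(r - 3)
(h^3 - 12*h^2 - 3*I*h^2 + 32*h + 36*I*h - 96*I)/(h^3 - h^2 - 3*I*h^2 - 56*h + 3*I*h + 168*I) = (h - 4)/(h + 7)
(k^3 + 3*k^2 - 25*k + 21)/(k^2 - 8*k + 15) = (k^2 + 6*k - 7)/(k - 5)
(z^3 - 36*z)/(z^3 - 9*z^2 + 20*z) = (z^2 - 36)/(z^2 - 9*z + 20)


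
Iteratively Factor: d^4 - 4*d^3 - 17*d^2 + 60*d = (d + 4)*(d^3 - 8*d^2 + 15*d) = d*(d + 4)*(d^2 - 8*d + 15) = d*(d - 3)*(d + 4)*(d - 5)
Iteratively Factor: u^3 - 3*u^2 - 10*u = (u - 5)*(u^2 + 2*u) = (u - 5)*(u + 2)*(u)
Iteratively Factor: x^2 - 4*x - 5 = (x + 1)*(x - 5)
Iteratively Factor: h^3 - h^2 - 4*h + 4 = (h - 2)*(h^2 + h - 2) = (h - 2)*(h + 2)*(h - 1)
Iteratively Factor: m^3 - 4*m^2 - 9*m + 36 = (m + 3)*(m^2 - 7*m + 12) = (m - 4)*(m + 3)*(m - 3)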